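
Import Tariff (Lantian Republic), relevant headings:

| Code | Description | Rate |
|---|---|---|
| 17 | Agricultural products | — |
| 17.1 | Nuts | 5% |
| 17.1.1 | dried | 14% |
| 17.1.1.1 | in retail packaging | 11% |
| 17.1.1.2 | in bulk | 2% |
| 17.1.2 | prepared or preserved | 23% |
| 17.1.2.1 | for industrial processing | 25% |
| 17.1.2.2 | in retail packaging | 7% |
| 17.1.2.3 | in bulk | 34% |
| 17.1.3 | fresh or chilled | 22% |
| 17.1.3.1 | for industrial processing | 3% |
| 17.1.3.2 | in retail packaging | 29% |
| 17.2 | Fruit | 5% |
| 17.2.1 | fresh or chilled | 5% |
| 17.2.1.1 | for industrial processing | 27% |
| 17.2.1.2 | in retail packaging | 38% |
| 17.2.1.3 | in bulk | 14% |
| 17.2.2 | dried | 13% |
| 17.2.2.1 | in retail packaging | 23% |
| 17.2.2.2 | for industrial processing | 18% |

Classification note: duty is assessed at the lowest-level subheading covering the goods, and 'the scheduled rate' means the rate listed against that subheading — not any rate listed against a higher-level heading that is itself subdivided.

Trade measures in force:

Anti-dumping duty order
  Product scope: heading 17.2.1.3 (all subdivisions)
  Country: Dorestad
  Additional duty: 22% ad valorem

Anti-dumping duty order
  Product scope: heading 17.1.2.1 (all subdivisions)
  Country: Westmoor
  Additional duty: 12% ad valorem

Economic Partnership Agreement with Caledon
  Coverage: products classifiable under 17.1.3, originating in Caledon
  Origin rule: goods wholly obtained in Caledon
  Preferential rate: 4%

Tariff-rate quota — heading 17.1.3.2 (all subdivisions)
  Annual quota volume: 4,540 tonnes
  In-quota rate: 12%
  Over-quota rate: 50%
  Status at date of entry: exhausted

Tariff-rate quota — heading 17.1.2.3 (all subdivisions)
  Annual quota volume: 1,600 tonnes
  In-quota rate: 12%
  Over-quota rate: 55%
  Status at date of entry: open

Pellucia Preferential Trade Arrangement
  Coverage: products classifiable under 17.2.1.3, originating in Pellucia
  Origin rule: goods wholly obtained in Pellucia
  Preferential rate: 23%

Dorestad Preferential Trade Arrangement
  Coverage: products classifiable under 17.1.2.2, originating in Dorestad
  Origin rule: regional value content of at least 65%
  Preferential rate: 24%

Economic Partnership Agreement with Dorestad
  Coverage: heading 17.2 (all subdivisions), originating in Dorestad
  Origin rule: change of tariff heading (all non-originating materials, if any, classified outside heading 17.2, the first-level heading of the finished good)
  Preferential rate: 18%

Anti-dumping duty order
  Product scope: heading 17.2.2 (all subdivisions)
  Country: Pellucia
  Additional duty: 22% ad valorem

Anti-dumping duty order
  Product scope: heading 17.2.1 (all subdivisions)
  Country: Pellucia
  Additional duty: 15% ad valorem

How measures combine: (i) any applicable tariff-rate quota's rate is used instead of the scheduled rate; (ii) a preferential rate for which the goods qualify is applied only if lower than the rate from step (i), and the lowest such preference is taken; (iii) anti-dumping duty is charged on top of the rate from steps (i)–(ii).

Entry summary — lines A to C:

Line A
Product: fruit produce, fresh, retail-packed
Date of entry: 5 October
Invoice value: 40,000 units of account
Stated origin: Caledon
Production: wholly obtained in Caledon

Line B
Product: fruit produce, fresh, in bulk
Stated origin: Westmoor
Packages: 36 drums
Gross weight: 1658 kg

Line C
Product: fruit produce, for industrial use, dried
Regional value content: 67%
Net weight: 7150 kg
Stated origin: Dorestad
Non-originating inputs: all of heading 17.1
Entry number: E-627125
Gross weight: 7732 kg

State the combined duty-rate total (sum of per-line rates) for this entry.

70%

Line A: fruit → 17.2; fresh → 17.2.1; retail-packed → 17.2.1.2. Scheduled 38%. Caledon agreement on 17.1.3: 17.2.1.2 not covered. → 38%.
Line B: fruit → 17.2; fresh → 17.2.1; in bulk → 17.2.1.3. Scheduled 14%. No special measure applies. → 14%.
Line C: fruit → 17.2; dried → 17.2.2; for industrial use → 17.2.2.2. Scheduled 18%. Dorestad agreement on 17.1.2.2: 17.2.2.2 not covered; Dorestad agreement on 17.2: CTH met → 18% available; preference 18% not lower than 18% → no reduction. → 18%.
Sum: 38% + 14% + 18% = 70%.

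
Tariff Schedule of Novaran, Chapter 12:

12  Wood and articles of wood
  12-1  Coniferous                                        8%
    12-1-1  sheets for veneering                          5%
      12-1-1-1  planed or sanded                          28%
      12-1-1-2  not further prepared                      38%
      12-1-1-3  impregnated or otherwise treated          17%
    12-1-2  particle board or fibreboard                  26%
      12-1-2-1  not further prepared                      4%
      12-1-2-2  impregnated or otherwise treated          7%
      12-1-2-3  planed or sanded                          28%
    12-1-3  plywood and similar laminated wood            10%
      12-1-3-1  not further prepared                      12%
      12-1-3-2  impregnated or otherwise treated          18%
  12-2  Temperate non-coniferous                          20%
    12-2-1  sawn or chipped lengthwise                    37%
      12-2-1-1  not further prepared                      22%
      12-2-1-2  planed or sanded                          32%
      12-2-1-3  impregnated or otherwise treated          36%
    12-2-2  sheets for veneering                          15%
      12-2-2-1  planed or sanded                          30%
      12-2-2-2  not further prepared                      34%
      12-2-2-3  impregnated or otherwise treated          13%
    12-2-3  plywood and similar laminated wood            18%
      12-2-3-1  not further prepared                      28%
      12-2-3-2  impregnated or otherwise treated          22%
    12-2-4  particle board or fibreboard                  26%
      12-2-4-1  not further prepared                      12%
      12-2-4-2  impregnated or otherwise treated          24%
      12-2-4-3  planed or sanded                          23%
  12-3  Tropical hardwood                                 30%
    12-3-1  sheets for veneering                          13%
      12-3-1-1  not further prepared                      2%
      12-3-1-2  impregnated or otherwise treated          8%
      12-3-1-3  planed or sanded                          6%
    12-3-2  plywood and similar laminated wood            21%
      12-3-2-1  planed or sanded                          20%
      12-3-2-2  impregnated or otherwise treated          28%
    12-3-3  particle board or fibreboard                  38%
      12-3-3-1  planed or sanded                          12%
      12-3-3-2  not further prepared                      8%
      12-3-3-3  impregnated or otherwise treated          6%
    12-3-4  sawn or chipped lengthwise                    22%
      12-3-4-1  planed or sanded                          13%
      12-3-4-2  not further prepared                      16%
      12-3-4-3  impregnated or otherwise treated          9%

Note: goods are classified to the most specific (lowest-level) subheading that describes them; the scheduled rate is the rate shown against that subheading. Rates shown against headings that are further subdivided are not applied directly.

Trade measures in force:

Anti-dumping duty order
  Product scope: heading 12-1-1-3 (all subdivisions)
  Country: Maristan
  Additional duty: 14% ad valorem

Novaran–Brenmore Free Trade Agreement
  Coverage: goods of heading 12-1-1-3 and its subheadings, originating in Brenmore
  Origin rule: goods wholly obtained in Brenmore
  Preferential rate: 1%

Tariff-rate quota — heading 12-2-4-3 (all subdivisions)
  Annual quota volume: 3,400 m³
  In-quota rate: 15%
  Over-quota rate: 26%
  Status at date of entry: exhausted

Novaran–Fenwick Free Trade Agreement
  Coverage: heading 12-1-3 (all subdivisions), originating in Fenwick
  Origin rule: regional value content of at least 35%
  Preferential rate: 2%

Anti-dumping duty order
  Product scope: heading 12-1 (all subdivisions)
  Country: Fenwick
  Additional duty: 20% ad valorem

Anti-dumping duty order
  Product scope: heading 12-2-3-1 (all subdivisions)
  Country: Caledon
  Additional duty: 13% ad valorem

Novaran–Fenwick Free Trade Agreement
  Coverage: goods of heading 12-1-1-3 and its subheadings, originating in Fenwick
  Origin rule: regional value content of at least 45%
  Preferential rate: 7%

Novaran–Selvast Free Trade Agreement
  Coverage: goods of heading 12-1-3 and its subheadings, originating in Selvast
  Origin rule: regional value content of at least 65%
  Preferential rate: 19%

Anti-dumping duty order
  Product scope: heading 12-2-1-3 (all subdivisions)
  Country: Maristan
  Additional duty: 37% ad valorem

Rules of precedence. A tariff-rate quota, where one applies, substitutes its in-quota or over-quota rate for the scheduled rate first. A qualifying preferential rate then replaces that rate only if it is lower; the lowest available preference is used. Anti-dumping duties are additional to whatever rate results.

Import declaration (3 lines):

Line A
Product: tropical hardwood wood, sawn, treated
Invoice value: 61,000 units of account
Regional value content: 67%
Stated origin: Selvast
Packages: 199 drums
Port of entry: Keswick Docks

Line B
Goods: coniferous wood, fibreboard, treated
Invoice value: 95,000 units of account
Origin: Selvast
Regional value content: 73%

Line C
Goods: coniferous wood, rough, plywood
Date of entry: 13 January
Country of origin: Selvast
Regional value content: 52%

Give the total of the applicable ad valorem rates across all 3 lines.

Line A: tropical hardwood → 12-3; sawn → 12-3-4; treated → 12-3-4-3. Scheduled 9%. Selvast agreement on 12-1-3: 12-3-4-3 not covered. → 9%.
Line B: coniferous → 12-1; fibreboard → 12-1-2; treated → 12-1-2-2. Scheduled 7%. Selvast agreement on 12-1-3: 12-1-2-2 not covered. → 7%.
Line C: coniferous → 12-1; plywood → 12-1-3; rough → 12-1-3-1. Scheduled 12%. Selvast agreement on 12-1-3: RVC < 65%. → 12%.
Sum: 9% + 7% + 12% = 28%.

28%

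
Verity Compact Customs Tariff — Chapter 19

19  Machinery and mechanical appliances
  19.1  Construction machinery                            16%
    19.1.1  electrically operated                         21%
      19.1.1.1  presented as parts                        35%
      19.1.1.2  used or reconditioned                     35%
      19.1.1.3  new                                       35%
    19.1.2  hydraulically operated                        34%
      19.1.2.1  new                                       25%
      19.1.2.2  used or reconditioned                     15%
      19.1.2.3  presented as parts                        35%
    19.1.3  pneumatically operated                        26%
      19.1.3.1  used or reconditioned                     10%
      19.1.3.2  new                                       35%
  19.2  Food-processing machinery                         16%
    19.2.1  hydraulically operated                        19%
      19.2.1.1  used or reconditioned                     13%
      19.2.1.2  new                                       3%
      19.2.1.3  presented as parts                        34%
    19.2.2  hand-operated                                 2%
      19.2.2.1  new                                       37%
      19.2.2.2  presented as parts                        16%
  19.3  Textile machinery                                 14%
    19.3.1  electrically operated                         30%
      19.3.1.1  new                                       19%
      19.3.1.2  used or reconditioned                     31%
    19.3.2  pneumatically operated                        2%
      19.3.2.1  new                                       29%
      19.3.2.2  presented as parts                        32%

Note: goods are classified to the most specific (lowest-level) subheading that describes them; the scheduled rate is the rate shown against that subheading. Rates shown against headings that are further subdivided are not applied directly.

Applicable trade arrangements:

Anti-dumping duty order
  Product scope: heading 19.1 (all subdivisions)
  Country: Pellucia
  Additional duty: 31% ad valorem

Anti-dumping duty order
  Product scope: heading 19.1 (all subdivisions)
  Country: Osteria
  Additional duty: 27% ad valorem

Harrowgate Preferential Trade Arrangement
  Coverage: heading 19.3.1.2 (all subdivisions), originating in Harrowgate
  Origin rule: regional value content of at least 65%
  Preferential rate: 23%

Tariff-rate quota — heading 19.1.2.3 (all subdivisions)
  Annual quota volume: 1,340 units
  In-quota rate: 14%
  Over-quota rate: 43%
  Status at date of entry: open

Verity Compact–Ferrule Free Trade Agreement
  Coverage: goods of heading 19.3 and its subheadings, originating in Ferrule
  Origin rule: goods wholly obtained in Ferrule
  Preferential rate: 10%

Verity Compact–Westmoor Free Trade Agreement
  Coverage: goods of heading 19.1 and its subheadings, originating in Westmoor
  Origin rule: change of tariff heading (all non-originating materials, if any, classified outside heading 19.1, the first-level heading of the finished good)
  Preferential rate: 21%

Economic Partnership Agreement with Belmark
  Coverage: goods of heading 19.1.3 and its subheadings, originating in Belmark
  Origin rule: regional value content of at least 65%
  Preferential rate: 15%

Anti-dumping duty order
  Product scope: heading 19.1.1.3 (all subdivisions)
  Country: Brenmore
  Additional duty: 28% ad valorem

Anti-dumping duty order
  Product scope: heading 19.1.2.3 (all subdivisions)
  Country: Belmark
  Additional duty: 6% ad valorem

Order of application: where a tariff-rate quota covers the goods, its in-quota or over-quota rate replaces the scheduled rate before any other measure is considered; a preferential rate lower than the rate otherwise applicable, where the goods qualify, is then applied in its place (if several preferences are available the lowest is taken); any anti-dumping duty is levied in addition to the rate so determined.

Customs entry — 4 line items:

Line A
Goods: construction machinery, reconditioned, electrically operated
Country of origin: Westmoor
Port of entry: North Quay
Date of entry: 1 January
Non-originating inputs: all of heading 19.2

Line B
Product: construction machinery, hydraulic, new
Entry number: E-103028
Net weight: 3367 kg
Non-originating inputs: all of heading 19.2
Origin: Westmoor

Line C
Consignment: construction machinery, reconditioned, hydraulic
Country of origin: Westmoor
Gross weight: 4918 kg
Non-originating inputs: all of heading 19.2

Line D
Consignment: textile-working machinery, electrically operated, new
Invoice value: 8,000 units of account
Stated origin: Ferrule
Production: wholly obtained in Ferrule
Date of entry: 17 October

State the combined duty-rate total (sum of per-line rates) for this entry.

Line A: construction → 19.1; electrically operated → 19.1.1; reconditioned → 19.1.1.2. Scheduled 35%. Westmoor agreement on 19.1: CTH met → 21% available; preferential 21%. → 21%.
Line B: construction → 19.1; hydraulic → 19.1.2; new → 19.1.2.1. Scheduled 25%. Westmoor agreement on 19.1: CTH met → 21% available; preferential 21%. → 21%.
Line C: construction → 19.1; hydraulic → 19.1.2; reconditioned → 19.1.2.2. Scheduled 15%. Westmoor agreement on 19.1: CTH met → 21% available; preference 21% not lower than 15% → no reduction. → 15%.
Line D: textile-working → 19.3; electrically operated → 19.3.1; new → 19.3.1.1. Scheduled 19%. Ferrule agreement on 19.3: wholly obtained → 10% available; preferential 10%. → 10%.
Sum: 21% + 21% + 15% + 10% = 67%.

67%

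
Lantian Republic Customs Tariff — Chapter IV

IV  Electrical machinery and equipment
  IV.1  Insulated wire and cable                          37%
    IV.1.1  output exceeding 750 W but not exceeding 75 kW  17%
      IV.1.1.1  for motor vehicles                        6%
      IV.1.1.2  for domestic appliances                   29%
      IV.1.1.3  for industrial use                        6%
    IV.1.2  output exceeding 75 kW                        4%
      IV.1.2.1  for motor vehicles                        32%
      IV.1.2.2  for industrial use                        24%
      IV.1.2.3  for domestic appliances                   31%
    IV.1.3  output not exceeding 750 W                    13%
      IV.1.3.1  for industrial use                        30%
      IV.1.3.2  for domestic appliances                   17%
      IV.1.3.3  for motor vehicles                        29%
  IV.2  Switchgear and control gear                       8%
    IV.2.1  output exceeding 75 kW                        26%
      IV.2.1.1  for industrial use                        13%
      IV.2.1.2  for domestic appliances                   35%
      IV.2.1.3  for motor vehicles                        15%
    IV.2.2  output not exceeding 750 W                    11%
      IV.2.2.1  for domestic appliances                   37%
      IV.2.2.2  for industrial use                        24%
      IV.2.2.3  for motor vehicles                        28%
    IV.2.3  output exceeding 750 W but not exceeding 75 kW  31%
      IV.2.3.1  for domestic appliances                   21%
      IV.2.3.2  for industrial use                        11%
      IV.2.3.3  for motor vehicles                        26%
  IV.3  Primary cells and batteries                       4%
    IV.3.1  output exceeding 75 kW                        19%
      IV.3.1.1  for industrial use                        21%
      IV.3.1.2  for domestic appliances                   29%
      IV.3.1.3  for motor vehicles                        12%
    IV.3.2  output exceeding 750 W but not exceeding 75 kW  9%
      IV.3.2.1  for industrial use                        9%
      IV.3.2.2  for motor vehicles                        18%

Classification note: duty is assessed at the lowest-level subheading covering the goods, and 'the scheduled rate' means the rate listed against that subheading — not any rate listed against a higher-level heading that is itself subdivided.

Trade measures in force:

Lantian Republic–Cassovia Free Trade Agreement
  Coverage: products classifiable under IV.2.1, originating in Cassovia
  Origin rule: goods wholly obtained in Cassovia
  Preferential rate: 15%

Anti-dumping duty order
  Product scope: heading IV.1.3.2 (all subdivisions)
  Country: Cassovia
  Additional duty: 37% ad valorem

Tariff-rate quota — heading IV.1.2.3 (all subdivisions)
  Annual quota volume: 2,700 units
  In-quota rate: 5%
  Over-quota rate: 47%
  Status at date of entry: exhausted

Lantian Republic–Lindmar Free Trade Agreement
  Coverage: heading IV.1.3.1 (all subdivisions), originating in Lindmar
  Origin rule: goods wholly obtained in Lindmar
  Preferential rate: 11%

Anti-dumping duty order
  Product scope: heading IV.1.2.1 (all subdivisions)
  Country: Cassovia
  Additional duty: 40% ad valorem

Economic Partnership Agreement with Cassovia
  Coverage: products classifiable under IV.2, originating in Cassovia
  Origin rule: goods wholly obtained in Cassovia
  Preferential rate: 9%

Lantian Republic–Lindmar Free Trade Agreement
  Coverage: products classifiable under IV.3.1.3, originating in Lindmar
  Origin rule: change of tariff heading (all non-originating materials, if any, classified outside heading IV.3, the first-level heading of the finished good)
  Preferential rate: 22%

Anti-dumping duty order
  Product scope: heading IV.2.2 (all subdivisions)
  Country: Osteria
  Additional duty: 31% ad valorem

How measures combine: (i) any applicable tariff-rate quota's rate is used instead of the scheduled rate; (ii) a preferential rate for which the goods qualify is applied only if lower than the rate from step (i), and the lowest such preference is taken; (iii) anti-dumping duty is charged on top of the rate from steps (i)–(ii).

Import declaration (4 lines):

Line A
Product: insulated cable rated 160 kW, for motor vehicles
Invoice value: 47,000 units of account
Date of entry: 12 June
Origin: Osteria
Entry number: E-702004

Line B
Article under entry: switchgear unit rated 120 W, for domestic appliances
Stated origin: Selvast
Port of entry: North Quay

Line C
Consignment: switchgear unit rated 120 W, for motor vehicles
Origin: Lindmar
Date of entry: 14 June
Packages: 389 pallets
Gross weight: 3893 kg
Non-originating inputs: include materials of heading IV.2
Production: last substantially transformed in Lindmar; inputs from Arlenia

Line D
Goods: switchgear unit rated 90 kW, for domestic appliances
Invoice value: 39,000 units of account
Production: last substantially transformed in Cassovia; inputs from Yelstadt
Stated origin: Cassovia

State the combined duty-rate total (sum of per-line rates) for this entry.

132%

Line A: insulated cable → IV.1; rated 160 kW → IV.1.2; for motor vehicles → IV.1.2.1. Scheduled 32%. No special measure applies. → 32%.
Line B: switchgear unit → IV.2; rated 120 W → IV.2.2; for domestic appliances → IV.2.2.1. Scheduled 37%. No special measure applies. → 37%.
Line C: switchgear unit → IV.2; rated 120 W → IV.2.2; for motor vehicles → IV.2.2.3. Scheduled 28%. Lindmar agreement on IV.1.3.1: IV.2.2.3 not covered; Lindmar agreement on IV.3.1.3: IV.2.2.3 not covered. → 28%.
Line D: switchgear unit → IV.2; rated 90 kW → IV.2.1; for domestic appliances → IV.2.1.2. Scheduled 35%. Cassovia agreement on IV.2.1: not wholly obtained; Cassovia agreement on IV.2: not wholly obtained. → 35%.
Sum: 32% + 37% + 28% + 35% = 132%.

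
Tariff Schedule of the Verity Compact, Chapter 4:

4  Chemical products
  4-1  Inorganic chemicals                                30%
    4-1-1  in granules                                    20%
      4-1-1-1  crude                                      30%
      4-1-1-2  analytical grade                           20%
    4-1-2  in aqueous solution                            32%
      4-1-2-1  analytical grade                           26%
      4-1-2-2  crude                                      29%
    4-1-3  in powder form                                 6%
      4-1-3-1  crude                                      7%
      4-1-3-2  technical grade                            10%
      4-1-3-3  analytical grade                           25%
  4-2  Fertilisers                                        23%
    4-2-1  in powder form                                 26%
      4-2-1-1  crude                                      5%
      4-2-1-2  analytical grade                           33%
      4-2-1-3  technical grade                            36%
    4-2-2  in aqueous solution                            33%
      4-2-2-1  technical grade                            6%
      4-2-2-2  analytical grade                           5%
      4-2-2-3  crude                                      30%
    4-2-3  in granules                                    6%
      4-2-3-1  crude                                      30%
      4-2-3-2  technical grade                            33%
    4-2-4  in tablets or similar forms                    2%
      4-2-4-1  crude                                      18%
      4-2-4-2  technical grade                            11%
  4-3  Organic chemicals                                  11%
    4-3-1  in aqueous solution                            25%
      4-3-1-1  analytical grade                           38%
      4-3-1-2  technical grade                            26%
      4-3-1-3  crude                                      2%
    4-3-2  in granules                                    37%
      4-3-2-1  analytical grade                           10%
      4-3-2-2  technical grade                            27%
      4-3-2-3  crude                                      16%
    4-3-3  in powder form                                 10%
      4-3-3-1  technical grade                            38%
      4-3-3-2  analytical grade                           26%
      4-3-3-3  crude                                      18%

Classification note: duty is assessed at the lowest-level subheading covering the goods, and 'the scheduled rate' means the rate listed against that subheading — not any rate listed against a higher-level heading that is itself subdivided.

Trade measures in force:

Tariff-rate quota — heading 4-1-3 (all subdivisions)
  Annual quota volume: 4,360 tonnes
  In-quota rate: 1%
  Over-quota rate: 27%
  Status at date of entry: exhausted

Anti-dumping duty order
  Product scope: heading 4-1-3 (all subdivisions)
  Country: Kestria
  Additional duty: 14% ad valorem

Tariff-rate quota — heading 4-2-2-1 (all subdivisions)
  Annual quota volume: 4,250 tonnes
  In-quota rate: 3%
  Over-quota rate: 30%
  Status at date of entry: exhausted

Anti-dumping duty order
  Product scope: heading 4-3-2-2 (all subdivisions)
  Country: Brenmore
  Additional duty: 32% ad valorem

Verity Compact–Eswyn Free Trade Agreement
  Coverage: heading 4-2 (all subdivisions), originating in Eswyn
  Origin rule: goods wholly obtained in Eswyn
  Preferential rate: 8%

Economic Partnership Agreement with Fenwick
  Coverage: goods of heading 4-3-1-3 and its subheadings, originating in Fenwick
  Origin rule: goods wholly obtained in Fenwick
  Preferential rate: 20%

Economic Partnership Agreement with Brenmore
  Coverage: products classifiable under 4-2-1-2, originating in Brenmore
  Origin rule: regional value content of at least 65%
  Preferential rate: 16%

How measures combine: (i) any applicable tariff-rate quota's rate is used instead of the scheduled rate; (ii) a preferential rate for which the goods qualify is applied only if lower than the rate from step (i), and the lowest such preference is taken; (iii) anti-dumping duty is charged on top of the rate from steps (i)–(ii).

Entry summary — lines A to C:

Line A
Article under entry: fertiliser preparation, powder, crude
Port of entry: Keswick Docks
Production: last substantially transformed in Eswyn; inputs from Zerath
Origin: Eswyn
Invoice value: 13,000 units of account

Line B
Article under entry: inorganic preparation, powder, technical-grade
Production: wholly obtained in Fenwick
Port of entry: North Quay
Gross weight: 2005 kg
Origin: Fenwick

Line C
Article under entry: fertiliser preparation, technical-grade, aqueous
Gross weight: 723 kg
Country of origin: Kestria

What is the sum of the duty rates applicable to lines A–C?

62%

Line A: fertiliser → 4-2; powder → 4-2-1; crude → 4-2-1-1. Scheduled 5%. Eswyn agreement on 4-2: not wholly obtained. → 5%.
Line B: inorganic → 4-1; powder → 4-1-3; technical-grade → 4-1-3-2. Scheduled 10%. quota on 4-1-3 exhausted → over-quota 27%; Fenwick agreement on 4-3-1-3: 4-1-3-2 not covered. → 27%.
Line C: fertiliser → 4-2; aqueous → 4-2-2; technical-grade → 4-2-2-1. Scheduled 6%. quota on 4-2-2-1 exhausted → over-quota 30%. → 30%.
Sum: 5% + 27% + 30% = 62%.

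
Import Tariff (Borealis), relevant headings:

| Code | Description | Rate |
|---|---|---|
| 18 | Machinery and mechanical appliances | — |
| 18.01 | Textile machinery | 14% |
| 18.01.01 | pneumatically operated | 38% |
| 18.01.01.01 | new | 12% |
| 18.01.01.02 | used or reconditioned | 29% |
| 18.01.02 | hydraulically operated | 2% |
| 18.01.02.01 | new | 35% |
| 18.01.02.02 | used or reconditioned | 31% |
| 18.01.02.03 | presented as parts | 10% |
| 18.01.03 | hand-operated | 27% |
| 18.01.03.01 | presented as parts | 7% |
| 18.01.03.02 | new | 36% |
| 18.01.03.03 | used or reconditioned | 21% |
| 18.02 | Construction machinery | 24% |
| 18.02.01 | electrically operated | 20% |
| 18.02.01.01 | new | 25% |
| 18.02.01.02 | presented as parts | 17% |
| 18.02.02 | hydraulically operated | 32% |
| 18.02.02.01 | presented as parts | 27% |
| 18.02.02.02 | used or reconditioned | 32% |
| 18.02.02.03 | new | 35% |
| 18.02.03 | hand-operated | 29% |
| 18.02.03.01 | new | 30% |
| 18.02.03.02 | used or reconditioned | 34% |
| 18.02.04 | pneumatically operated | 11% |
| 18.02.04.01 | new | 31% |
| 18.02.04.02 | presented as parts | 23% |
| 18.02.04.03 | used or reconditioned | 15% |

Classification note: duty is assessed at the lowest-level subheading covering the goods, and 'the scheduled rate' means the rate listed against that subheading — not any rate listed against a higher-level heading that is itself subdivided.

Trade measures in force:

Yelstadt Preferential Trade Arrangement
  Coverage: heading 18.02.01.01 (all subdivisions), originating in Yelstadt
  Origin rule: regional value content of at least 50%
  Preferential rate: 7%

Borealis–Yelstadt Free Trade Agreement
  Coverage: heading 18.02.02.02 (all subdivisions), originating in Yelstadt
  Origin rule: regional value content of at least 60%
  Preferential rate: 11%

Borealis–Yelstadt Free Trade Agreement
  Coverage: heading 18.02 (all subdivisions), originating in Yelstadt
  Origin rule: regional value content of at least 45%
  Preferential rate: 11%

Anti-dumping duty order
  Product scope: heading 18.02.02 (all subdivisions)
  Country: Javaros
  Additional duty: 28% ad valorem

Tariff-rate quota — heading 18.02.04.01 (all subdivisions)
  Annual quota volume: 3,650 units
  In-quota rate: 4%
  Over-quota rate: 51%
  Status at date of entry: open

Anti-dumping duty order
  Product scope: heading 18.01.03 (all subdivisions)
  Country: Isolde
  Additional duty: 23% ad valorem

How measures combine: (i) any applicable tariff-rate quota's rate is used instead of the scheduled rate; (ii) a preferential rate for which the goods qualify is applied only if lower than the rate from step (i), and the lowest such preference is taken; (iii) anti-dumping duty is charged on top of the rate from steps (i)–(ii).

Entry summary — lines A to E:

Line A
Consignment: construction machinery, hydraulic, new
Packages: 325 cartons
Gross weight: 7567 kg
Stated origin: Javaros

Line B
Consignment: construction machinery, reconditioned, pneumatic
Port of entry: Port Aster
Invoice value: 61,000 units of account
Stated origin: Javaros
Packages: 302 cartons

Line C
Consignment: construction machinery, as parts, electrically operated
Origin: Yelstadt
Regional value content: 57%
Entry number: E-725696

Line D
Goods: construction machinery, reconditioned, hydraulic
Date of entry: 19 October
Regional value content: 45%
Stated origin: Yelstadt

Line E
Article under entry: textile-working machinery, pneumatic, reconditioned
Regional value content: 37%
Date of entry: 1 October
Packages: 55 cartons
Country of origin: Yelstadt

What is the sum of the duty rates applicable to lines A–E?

129%

Line A: construction → 18.02; hydraulic → 18.02.02; new → 18.02.02.03. Scheduled 35%. anti-dumping (Javaros, 18.02.02): +28%; total 35% + 28% = 63%. → 63%.
Line B: construction → 18.02; pneumatic → 18.02.04; reconditioned → 18.02.04.03. Scheduled 15%. No special measure applies. → 15%.
Line C: construction → 18.02; electrically operated → 18.02.01; as parts → 18.02.01.02. Scheduled 17%. Yelstadt agreement on 18.02.01.01: 18.02.01.02 not covered; Yelstadt agreement on 18.02.02.02: 18.02.01.02 not covered; Yelstadt agreement on 18.02: RVC ≥ 45% → 11% available; preferential 11%. → 11%.
Line D: construction → 18.02; hydraulic → 18.02.02; reconditioned → 18.02.02.02. Scheduled 32%. Yelstadt agreement on 18.02.01.01: 18.02.02.02 not covered; Yelstadt agreement on 18.02.02.02: RVC < 60%; Yelstadt agreement on 18.02: RVC ≥ 45% → 11% available; preferential 11%. → 11%.
Line E: textile-working → 18.01; pneumatic → 18.01.01; reconditioned → 18.01.01.02. Scheduled 29%. Yelstadt agreement on 18.02.01.01: 18.01.01.02 not covered; Yelstadt agreement on 18.02.02.02: 18.01.01.02 not covered; Yelstadt agreement on 18.02: 18.01.01.02 not covered. → 29%.
Sum: 63% + 15% + 11% + 11% + 29% = 129%.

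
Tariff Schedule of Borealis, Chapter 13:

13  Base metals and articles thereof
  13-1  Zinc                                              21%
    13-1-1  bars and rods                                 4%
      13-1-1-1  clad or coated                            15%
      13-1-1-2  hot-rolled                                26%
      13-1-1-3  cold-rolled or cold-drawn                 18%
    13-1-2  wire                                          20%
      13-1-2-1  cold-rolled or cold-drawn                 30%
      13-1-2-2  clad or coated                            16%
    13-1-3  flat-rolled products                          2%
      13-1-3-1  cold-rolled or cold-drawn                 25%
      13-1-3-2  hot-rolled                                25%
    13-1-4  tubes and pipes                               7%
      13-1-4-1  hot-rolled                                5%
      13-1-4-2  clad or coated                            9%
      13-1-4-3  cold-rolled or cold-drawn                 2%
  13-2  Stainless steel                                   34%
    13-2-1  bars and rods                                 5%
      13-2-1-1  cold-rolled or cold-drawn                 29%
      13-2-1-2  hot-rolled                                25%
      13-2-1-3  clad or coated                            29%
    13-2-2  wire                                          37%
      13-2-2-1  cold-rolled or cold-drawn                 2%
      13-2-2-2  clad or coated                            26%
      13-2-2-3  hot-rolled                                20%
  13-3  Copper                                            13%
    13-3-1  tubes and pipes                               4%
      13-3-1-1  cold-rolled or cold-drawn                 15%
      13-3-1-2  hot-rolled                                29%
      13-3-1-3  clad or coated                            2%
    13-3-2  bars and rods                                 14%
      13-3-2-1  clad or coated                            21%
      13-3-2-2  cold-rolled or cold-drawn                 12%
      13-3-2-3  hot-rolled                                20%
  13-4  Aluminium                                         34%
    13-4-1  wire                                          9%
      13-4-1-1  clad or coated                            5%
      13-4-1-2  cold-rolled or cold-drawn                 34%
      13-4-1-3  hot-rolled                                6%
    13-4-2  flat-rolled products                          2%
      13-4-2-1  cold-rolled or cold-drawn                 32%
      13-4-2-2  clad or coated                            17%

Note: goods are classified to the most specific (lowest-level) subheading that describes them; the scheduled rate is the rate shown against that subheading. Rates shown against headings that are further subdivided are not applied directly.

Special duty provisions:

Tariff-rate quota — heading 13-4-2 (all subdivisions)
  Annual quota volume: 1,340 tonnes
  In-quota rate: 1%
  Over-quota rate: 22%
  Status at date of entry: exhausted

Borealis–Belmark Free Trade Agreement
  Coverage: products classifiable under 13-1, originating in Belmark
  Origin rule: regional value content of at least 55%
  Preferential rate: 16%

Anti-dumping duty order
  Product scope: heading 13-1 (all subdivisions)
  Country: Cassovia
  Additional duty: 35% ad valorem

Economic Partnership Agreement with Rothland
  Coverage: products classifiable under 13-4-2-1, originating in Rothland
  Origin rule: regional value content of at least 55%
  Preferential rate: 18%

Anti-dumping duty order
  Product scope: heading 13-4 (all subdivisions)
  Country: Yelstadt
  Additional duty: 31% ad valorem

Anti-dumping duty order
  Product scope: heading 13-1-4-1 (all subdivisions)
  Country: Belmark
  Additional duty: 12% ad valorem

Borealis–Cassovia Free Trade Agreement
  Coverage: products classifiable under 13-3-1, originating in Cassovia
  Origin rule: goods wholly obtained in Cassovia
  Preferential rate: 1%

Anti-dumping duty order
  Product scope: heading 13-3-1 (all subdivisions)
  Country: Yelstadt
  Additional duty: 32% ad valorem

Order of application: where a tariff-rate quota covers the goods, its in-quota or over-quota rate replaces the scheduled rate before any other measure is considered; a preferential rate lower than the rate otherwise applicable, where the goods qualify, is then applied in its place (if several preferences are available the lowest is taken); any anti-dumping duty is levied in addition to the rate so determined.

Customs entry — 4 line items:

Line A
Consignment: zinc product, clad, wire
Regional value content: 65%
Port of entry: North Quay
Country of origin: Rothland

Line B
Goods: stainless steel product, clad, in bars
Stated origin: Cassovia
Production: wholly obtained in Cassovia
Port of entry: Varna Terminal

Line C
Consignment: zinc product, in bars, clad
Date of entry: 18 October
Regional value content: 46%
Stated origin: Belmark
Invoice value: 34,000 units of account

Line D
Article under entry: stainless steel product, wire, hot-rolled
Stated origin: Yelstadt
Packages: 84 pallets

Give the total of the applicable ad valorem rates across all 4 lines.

Line A: zinc → 13-1; wire → 13-1-2; clad → 13-1-2-2. Scheduled 16%. Rothland agreement on 13-4-2-1: 13-1-2-2 not covered. → 16%.
Line B: stainless steel → 13-2; in bars → 13-2-1; clad → 13-2-1-3. Scheduled 29%. Cassovia agreement on 13-3-1: 13-2-1-3 not covered. → 29%.
Line C: zinc → 13-1; in bars → 13-1-1; clad → 13-1-1-1. Scheduled 15%. Belmark agreement on 13-1: RVC < 55%. → 15%.
Line D: stainless steel → 13-2; wire → 13-2-2; hot-rolled → 13-2-2-3. Scheduled 20%. No special measure applies. → 20%.
Sum: 16% + 29% + 15% + 20% = 80%.

80%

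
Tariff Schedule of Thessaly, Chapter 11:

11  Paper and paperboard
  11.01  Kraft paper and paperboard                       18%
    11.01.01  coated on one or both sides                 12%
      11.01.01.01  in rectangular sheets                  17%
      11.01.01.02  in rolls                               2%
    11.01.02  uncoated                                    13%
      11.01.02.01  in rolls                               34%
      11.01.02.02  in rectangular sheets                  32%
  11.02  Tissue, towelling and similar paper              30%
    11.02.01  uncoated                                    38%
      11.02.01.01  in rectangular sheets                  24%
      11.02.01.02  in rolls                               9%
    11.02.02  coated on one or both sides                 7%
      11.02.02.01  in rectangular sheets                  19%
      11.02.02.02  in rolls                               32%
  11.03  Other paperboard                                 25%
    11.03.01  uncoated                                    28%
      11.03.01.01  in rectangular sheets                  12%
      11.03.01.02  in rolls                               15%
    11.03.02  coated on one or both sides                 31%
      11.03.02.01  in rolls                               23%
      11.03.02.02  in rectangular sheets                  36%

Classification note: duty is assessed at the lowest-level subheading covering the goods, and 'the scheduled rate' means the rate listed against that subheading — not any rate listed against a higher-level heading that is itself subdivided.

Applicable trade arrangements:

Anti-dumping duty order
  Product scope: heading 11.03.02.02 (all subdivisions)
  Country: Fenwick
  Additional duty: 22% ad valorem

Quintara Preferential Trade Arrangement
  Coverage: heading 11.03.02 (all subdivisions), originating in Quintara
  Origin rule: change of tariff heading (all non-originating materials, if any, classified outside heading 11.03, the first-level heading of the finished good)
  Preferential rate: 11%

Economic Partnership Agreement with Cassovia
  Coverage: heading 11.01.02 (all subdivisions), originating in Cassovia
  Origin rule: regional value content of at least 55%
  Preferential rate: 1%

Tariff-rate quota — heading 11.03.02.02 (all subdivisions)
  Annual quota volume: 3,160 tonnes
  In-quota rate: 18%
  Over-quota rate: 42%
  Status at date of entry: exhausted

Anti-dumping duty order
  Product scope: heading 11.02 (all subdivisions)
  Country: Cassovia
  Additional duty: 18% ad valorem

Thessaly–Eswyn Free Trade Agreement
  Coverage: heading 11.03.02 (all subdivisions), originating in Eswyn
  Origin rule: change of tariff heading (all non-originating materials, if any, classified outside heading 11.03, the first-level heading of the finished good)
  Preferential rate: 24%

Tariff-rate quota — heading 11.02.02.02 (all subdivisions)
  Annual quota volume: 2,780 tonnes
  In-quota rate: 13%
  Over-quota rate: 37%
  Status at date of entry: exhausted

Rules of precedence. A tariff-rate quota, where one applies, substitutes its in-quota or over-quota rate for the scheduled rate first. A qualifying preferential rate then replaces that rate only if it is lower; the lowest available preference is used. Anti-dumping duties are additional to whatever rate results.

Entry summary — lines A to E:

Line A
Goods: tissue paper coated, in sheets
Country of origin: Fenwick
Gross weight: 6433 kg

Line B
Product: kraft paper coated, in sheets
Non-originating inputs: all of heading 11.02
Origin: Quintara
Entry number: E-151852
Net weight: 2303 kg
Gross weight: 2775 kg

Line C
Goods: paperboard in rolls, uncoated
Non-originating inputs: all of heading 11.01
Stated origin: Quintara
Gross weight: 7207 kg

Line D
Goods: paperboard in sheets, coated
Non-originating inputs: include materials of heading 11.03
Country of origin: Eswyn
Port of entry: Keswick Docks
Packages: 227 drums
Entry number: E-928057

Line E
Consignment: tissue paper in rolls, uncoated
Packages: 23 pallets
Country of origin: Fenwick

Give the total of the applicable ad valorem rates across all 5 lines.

Line A: tissue paper → 11.02; coated → 11.02.02; in sheets → 11.02.02.01. Scheduled 19%. No special measure applies. → 19%.
Line B: kraft paper → 11.01; coated → 11.01.01; in sheets → 11.01.01.01. Scheduled 17%. Quintara agreement on 11.03.02: 11.01.01.01 not covered. → 17%.
Line C: paperboard → 11.03; uncoated → 11.03.01; in rolls → 11.03.01.02. Scheduled 15%. Quintara agreement on 11.03.02: 11.03.01.02 not covered. → 15%.
Line D: paperboard → 11.03; coated → 11.03.02; in sheets → 11.03.02.02. Scheduled 36%. quota on 11.03.02.02 exhausted → over-quota 42%; Eswyn agreement on 11.03.02: CTH not met. → 42%.
Line E: tissue paper → 11.02; uncoated → 11.02.01; in rolls → 11.02.01.02. Scheduled 9%. No special measure applies. → 9%.
Sum: 19% + 17% + 15% + 42% + 9% = 102%.

102%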